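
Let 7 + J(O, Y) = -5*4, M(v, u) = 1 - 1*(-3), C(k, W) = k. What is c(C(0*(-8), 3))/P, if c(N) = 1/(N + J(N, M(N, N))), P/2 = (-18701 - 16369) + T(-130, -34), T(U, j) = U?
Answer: 1/1900800 ≈ 5.2609e-7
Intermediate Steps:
M(v, u) = 4 (M(v, u) = 1 + 3 = 4)
J(O, Y) = -27 (J(O, Y) = -7 - 5*4 = -7 - 20 = -27)
P = -70400 (P = 2*((-18701 - 16369) - 130) = 2*(-35070 - 130) = 2*(-35200) = -70400)
c(N) = 1/(-27 + N) (c(N) = 1/(N - 27) = 1/(-27 + N))
c(C(0*(-8), 3))/P = 1/((-27 + 0*(-8))*(-70400)) = -1/70400/(-27 + 0) = -1/70400/(-27) = -1/27*(-1/70400) = 1/1900800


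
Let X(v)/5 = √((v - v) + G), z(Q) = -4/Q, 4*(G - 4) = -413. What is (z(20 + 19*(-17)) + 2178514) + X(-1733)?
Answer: 660089746/303 + 5*I*√397/2 ≈ 2.1785e+6 + 49.812*I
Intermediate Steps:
G = -397/4 (G = 4 + (¼)*(-413) = 4 - 413/4 = -397/4 ≈ -99.250)
X(v) = 5*I*√397/2 (X(v) = 5*√((v - v) - 397/4) = 5*√(0 - 397/4) = 5*√(-397/4) = 5*(I*√397/2) = 5*I*√397/2)
(z(20 + 19*(-17)) + 2178514) + X(-1733) = (-4/(20 + 19*(-17)) + 2178514) + 5*I*√397/2 = (-4/(20 - 323) + 2178514) + 5*I*√397/2 = (-4/(-303) + 2178514) + 5*I*√397/2 = (-4*(-1/303) + 2178514) + 5*I*√397/2 = (4/303 + 2178514) + 5*I*√397/2 = 660089746/303 + 5*I*√397/2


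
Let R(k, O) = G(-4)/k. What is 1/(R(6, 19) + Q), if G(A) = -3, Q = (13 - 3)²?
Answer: 2/199 ≈ 0.010050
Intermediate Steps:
Q = 100 (Q = 10² = 100)
R(k, O) = -3/k
1/(R(6, 19) + Q) = 1/(-3/6 + 100) = 1/(-3*⅙ + 100) = 1/(-½ + 100) = 1/(199/2) = 2/199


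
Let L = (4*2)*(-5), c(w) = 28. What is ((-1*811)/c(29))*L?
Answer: 8110/7 ≈ 1158.6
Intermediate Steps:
L = -40 (L = 8*(-5) = -40)
((-1*811)/c(29))*L = (-1*811/28)*(-40) = -811*1/28*(-40) = -811/28*(-40) = 8110/7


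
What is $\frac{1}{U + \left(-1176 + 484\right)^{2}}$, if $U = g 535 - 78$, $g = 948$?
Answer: $\frac{1}{985966} \approx 1.0142 \cdot 10^{-6}$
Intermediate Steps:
$U = 507102$ ($U = 948 \cdot 535 - 78 = 507180 - 78 = 507102$)
$\frac{1}{U + \left(-1176 + 484\right)^{2}} = \frac{1}{507102 + \left(-1176 + 484\right)^{2}} = \frac{1}{507102 + \left(-692\right)^{2}} = \frac{1}{507102 + 478864} = \frac{1}{985966}$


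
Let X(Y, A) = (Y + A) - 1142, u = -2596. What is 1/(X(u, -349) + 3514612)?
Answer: 1/3510525 ≈ 2.8486e-7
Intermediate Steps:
X(Y, A) = -1142 + A + Y (X(Y, A) = (A + Y) - 1142 = -1142 + A + Y)
1/(X(u, -349) + 3514612) = 1/((-1142 - 349 - 2596) + 3514612) = 1/(-4087 + 3514612) = 1/3510525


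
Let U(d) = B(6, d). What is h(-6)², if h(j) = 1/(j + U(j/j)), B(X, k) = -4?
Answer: 1/100 ≈ 0.010000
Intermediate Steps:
U(d) = -4
h(j) = 1/(-4 + j) (h(j) = 1/(j - 4) = 1/(-4 + j))
h(-6)² = (1/(-4 - 6))² = (1/(-10))² = (-⅒)² = 1/100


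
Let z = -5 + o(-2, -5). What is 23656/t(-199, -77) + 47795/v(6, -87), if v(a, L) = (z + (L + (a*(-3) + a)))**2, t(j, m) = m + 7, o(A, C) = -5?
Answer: -138855643/415835 ≈ -333.92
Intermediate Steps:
t(j, m) = 7 + m
z = -10 (z = -5 - 5 = -10)
v(a, L) = (-10 + L - 2*a)**2 (v(a, L) = (-10 + (L + (a*(-3) + a)))**2 = (-10 + (L + (-3*a + a)))**2 = (-10 + (L - 2*a))**2 = (-10 + L - 2*a)**2)
23656/t(-199, -77) + 47795/v(6, -87) = 23656/(7 - 77) + 47795/((10 - 1*(-87) + 2*6)**2) = 23656/(-70) + 47795/((10 + 87 + 12)**2) = 23656*(-1/70) + 47795/(109**2) = -11828/35 + 47795/11881 = -138855643/415835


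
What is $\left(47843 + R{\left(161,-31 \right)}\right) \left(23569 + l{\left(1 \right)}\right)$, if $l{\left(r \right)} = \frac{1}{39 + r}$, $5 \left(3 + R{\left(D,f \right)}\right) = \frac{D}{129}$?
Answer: $\frac{29090739409321}{25800} \approx 1.1275 \cdot 10^{9}$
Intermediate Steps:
$R{\left(D,f \right)} = -3 + \frac{D}{645}$ ($R{\left(D,f \right)} = -3 + \frac{D \frac{1}{129}}{5} = -3 + \frac{\frac{1}{129} D}{5} = -3 + \frac{D}{645}$)
$\left(47843 + R{\left(161,-31 \right)}\right) \left(23569 + l{\left(1 \right)}\right) = \left(47843 + \left(-3 + \frac{1}{645} \cdot 161\right)\right) \left(23569 + \frac{1}{39 + 1}\right) = \left(47843 + \left(-3 + \frac{161}{645}\right)\right) \left(23569 + \frac{1}{40}\right) = \left(47843 - \frac{1774}{645}\right) \left(23569 + \frac{1}{40}\right) = \frac{30856961}{645} \cdot \frac{942761}{40} = \frac{29090739409321}{25800}$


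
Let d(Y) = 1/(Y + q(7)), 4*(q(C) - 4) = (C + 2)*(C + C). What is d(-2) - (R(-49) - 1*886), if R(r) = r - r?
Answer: 59364/67 ≈ 886.03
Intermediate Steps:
R(r) = 0
q(C) = 4 + C*(2 + C)/2 (q(C) = 4 + ((C + 2)*(C + C))/4 = 4 + ((2 + C)*(2*C))/4 = 4 + (2*C*(2 + C))/4 = 4 + C*(2 + C)/2)
d(Y) = 1/(71/2 + Y) (d(Y) = 1/(Y + (4 + 7 + (½)*7²)) = 1/(Y + (4 + 7 + (½)*49)) = 1/(Y + (4 + 7 + 49/2)) = 1/(Y + 71/2) = 1/(71/2 + Y))
d(-2) - (R(-49) - 1*886) = 2/(71 + 2*(-2)) - (0 - 1*886) = 2/(71 - 4) - (0 - 886) = 2/67 - 1*(-886) = 2*(1/67) + 886 = 2/67 + 886 = 59364/67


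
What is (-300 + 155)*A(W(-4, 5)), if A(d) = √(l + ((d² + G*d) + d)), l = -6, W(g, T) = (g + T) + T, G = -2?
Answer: -290*√6 ≈ -710.35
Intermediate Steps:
W(g, T) = g + 2*T (W(g, T) = (T + g) + T = g + 2*T)
A(d) = √(-6 + d² - d) (A(d) = √(-6 + ((d² - 2*d) + d)) = √(-6 + (d² - d)) = √(-6 + d² - d))
(-300 + 155)*A(W(-4, 5)) = (-300 + 155)*√(-6 + (-4 + 2*5)² - (-4 + 2*5)) = -145*√(-6 + (-4 + 10)² - (-4 + 10)) = -145*√(-6 + 6² - 1*6) = -145*√(-6 + 36 - 6) = -290*√6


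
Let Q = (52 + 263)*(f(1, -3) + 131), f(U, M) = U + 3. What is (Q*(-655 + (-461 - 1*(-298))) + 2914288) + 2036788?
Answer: -29834374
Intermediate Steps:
f(U, M) = 3 + U
Q = 42525 (Q = (52 + 263)*((3 + 1) + 131) = 315*(4 + 131) = 315*135 = 42525)
(Q*(-655 + (-461 - 1*(-298))) + 2914288) + 2036788 = (42525*(-655 + (-461 - 1*(-298))) + 2914288) + 2036788 = (42525*(-655 + (-461 + 298)) + 2914288) + 2036788 = (42525*(-655 - 163) + 2914288) + 2036788 = (42525*(-818) + 2914288) + 2036788 = (-34785450 + 2914288) + 2036788 = -31871162 + 2036788 = -29834374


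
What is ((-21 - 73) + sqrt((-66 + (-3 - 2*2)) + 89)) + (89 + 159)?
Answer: 158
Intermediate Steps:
((-21 - 73) + sqrt((-66 + (-3 - 2*2)) + 89)) + (89 + 159) = (-94 + sqrt((-66 + (-3 - 4)) + 89)) + 248 = (-94 + sqrt((-66 - 7) + 89)) + 248 = (-94 + sqrt(-73 + 89)) + 248 = (-94 + sqrt(16)) + 248 = (-94 + 4) + 248 = -90 + 248 = 158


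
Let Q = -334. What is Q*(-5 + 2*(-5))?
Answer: 5010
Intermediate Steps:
Q*(-5 + 2*(-5)) = -334*(-5 + 2*(-5)) = -334*(-5 - 10) = -334*(-15) = 5010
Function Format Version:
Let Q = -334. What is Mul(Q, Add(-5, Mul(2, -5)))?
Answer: 5010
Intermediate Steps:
Mul(Q, Add(-5, Mul(2, -5))) = Mul(-334, Add(-5, Mul(2, -5))) = Mul(-334, Add(-5, -10)) = Mul(-334, -15) = 5010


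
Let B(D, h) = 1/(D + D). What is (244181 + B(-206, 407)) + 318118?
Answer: 231667187/412 ≈ 5.6230e+5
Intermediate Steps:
B(D, h) = 1/(2*D)
(244181 + B(-206, 407)) + 318118 = (244181 + (1/2)/(-206)) + 318118 = (244181 + (1/2)*(-1/206)) + 318118 = (244181 - 1/412) + 318118 = 100602571/412 + 318118 = 231667187/412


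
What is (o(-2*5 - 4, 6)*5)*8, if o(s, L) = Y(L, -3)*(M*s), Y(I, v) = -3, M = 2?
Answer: 3360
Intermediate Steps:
o(s, L) = -6*s
(o(-2*5 - 4, 6)*5)*8 = (-6*(-2*5 - 4)*5)*8 = (-6*(-10 - 4)*5)*8 = (-6*(-14)*5)*8 = (84*5)*8 = 420*8 = 3360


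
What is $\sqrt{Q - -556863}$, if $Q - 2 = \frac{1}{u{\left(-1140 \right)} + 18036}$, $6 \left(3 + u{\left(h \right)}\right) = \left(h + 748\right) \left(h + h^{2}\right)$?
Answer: $\frac{11 \sqrt{33105997629859349938}}{84814687} \approx 746.23$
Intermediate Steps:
$u{\left(h \right)} = -3 + \frac{\left(748 + h\right) \left(h + h^{2}\right)}{6}$ ($u{\left(h \right)} = -3 + \frac{\left(h + 748\right) \left(h + h^{2}\right)}{6} = -3 + \frac{\left(748 + h\right) \left(h + h^{2}\right)}{6}$)
$Q = \frac{169629373}{84814687}$ ($Q = 2 + \frac{1}{\left(-3 + \frac{\left(-1140\right)^{3}}{6} + \frac{374}{3} \left(-1140\right) + \frac{749 \left(-1140\right)^{2}}{6}\right) + 18036} = 2 + \frac{1}{\left(-3 + \frac{1}{6} \left(-1481544000\right) - 142120 + \frac{749}{6} \cdot 1299600\right) + 18036} = 2 + \frac{1}{\left(-3 - 246924000 - 142120 + 162233400\right) + 18036} = 2 + \frac{1}{-84832723 + 18036} = 2 + \frac{1}{-84814687} = 2 - \frac{1}{84814687} = \frac{169629373}{84814687} \approx 2.0$)
$\sqrt{Q - -556863} = \sqrt{\frac{169629373}{84814687} - -556863} = \sqrt{\frac{169629373}{84814687} + 556863} = \sqrt{\frac{47230330676254}{84814687}} = \frac{11 \sqrt{33105997629859349938}}{84814687}$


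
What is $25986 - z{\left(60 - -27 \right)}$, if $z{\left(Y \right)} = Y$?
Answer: $25899$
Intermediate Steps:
$25986 - z{\left(60 - -27 \right)} = 25986 - \left(60 - -27\right) = 25986 - \left(60 + 27\right) = 25986 - 87 = 25899$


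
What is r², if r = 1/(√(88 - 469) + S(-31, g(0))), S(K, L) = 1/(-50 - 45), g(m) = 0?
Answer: 9025/(1 - 95*I*√381)² ≈ -0.0026247 + 2.8309e-6*I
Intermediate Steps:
S(K, L) = -1/95 (S(K, L) = 1/(-95) = -1/95)
r = 1/(-1/95 + I*√381) (r = 1/(√(88 - 469) - 1/95) = 1/(√(-381) - 1/95) = 1/(I*√381 - 1/95) = 1/(-1/95 + I*√381) ≈ -2.76e-5 - 0.051232*I)
r² = (-95/3438526 - 9025*I*√381/3438526)²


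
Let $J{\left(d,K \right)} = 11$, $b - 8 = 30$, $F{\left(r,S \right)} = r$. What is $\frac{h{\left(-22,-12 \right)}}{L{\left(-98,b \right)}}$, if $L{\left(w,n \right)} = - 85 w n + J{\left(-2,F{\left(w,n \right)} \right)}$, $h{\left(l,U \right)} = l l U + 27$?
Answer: $- \frac{1927}{105517} \approx -0.018262$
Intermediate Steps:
$b = 38$ ($b = 8 + 30 = 38$)
$h{\left(l,U \right)} = 27 + U l^{2}$ ($h{\left(l,U \right)} = l^{2} U + 27 = U l^{2} + 27 = 27 + U l^{2}$)
$L{\left(w,n \right)} = 11 - 85 n w$ ($L{\left(w,n \right)} = - 85 w n + 11 = - 85 n w + 11 = 11 - 85 n w$)
$\frac{h{\left(-22,-12 \right)}}{L{\left(-98,b \right)}} = \frac{27 - 12 \left(-22\right)^{2}}{11 - 3230 \left(-98\right)} = \frac{27 - 5808}{11 + 316540} = \frac{27 - 5808}{316551} = \left(-5781\right) \frac{1}{316551} = - \frac{1927}{105517}$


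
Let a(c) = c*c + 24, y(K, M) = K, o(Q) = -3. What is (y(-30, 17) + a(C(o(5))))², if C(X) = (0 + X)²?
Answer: 5625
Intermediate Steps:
C(X) = X²
a(c) = 24 + c² (a(c) = c² + 24 = 24 + c²)
(y(-30, 17) + a(C(o(5))))² = (-30 + (24 + ((-3)²)²))² = (-30 + (24 + 9²))² = (-30 + (24 + 81))² = (-30 + 105)² = 75² = 5625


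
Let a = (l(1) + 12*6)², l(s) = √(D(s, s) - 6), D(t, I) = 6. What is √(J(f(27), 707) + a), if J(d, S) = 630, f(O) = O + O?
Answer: 3*√646 ≈ 76.250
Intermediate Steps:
f(O) = 2*O
l(s) = 0 (l(s) = √(6 - 6) = √0 = 0)
a = 5184 (a = (0 + 12*6)² = (0 + 72)² = 72² = 5184)
√(J(f(27), 707) + a) = √(630 + 5184) = √5814 = 3*√646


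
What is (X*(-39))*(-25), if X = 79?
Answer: 77025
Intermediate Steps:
(X*(-39))*(-25) = (79*(-39))*(-25) = -3081*(-25) = 77025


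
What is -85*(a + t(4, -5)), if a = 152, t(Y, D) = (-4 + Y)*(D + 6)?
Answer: -12920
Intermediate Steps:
t(Y, D) = (-4 + Y)*(6 + D)
-85*(a + t(4, -5)) = -85*(152 + (-24 - 4*(-5) + 6*4 - 5*4)) = -85*(152 + (-24 + 20 + 24 - 20)) = -85*(152 + 0) = -85*152 = -12920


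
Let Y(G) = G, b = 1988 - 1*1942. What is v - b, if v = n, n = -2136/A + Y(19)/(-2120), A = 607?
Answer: -63734493/1286840 ≈ -49.528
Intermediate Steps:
b = 46 (b = 1988 - 1942 = 46)
n = -4539853/1286840 (n = -2136/607 + 19/(-2120) = -2136*1/607 + 19*(-1/2120) = -2136/607 - 19/2120 = -4539853/1286840 ≈ -3.5279)
v = -4539853/1286840 ≈ -3.5279
v - b = -4539853/1286840 - 1*46 = -4539853/1286840 - 46 = -63734493/1286840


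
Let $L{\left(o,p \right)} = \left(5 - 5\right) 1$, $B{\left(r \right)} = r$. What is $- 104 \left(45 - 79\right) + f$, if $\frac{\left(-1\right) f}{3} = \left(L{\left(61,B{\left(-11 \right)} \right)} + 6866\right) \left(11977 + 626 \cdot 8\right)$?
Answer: $-349853494$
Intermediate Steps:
$L{\left(o,p \right)} = 0$ ($L{\left(o,p \right)} = 0 \cdot 1 = 0$)
$f = -349857030$ ($f = - 3 \left(0 + 6866\right) \left(11977 + 626 \cdot 8\right) = - 3 \cdot 6866 \left(11977 + 5008\right) = - 3 \cdot 6866 \cdot 16985 = \left(-3\right) 116619010 = -349857030$)
$- 104 \left(45 - 79\right) + f = - 104 \left(45 - 79\right) - 349857030 = \left(-104\right) \left(-34\right) - 349857030 = 3536 - 349857030 = -349853494$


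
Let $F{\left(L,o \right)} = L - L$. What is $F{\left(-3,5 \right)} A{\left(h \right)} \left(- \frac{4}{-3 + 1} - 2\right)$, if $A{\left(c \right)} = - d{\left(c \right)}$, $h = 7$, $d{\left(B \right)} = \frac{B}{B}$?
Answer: $0$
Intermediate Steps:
$d{\left(B \right)} = 1$
$F{\left(L,o \right)} = 0$
$A{\left(c \right)} = -1$ ($A{\left(c \right)} = \left(-1\right) 1 = -1$)
$F{\left(-3,5 \right)} A{\left(h \right)} \left(- \frac{4}{-3 + 1} - 2\right) = 0 \left(-1\right) \left(- \frac{4}{-3 + 1} - 2\right) = 0 \left(- \frac{4}{-2} - 2\right) = 0 \left(\left(-4\right) \left(- \frac{1}{2}\right) - 2\right) = 0 \left(2 - 2\right) = 0 \cdot 0 = 0$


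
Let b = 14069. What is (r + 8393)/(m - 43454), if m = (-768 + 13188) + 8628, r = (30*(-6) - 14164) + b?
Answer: -4059/11203 ≈ -0.36231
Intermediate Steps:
r = -275 (r = (30*(-6) - 14164) + 14069 = (-180 - 14164) + 14069 = -14344 + 14069 = -275)
m = 21048 (m = 12420 + 8628 = 21048)
(r + 8393)/(m - 43454) = (-275 + 8393)/(21048 - 43454) = 8118/(-22406) = 8118*(-1/22406) = -4059/11203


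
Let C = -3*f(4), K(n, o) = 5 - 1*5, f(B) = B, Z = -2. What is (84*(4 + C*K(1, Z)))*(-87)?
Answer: -29232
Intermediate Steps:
K(n, o) = 0 (K(n, o) = 5 - 5 = 0)
C = -12 (C = -3*4 = -12)
(84*(4 + C*K(1, Z)))*(-87) = (84*(4 - 12*0))*(-87) = (84*(4 + 0))*(-87) = (84*4)*(-87) = 336*(-87) = -29232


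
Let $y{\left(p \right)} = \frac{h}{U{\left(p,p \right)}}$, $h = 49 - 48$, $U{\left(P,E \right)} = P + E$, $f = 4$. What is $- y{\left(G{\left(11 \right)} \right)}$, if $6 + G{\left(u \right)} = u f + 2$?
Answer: $- \frac{1}{80} \approx -0.0125$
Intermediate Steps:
$U{\left(P,E \right)} = E + P$
$h = 1$
$G{\left(u \right)} = -4 + 4 u$ ($G{\left(u \right)} = -6 + \left(u 4 + 2\right) = -6 + \left(4 u + 2\right) = -6 + \left(2 + 4 u\right) = -4 + 4 u$)
$y{\left(p \right)} = \frac{1}{2 p}$ ($y{\left(p \right)} = 1 \frac{1}{p + p} = 1 \frac{1}{2 p} = \frac{1}{2 p}$)
$- y{\left(G{\left(11 \right)} \right)} = - \frac{1}{2 \left(-4 + 4 \cdot 11\right)} = - \frac{1}{2 \left(-4 + 44\right)} = - \frac{1}{2 \cdot 40} = \left(-1\right) \frac{1}{80} = - \frac{1}{80}$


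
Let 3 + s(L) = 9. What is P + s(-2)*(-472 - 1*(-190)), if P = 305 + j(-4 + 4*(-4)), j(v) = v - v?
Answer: -1387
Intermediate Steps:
s(L) = 6 (s(L) = -3 + 9 = 6)
j(v) = 0
P = 305 (P = 305 + 0 = 305)
P + s(-2)*(-472 - 1*(-190)) = 305 + 6*(-472 - 1*(-190)) = 305 + 6*(-472 + 190) = 305 + 6*(-282) = 305 - 1692 = -1387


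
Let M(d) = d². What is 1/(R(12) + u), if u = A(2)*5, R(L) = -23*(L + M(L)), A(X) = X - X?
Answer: -1/3588 ≈ -0.00027871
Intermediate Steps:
A(X) = 0
R(L) = -23*L - 23*L² (R(L) = -23*(L + L²) = -23*L - 23*L²)
u = 0 (u = 0*5 = 0)
1/(R(12) + u) = 1/(23*12*(-1 - 1*12) + 0) = 1/(23*12*(-1 - 12) + 0) = 1/(23*12*(-13) + 0) = 1/(-3588 + 0) = 1/(-3588) = -1/3588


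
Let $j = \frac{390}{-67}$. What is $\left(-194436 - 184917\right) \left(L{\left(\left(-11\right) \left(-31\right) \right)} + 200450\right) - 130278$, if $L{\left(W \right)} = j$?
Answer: $- \frac{5094628473906}{67} \approx -7.6039 \cdot 10^{10}$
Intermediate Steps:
$j = - \frac{390}{67}$ ($j = 390 \left(- \frac{1}{67}\right) = - \frac{390}{67} \approx -5.8209$)
$L{\left(W \right)} = - \frac{390}{67}$
$\left(-194436 - 184917\right) \left(L{\left(\left(-11\right) \left(-31\right) \right)} + 200450\right) - 130278 = \left(-194436 - 184917\right) \left(- \frac{390}{67} + 200450\right) - 130278 = \left(-379353\right) \frac{13429760}{67} - 130278 = - \frac{5094619745280}{67} - 130278 = - \frac{5094628473906}{67}$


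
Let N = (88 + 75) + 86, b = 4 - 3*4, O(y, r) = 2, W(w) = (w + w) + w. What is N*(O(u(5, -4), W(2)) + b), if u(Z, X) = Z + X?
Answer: -1494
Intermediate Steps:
W(w) = 3*w (W(w) = 2*w + w = 3*w)
u(Z, X) = X + Z
b = -8 (b = 4 - 12 = -8)
N = 249 (N = 163 + 86 = 249)
N*(O(u(5, -4), W(2)) + b) = 249*(2 - 8) = 249*(-6) = -1494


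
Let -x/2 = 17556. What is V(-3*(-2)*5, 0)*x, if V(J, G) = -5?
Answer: 175560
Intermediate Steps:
x = -35112 (x = -2*17556 = -35112)
V(-3*(-2)*5, 0)*x = -5*(-35112) = 175560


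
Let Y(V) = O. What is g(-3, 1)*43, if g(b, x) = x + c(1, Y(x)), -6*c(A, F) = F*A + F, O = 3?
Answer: 0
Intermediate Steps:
Y(V) = 3
c(A, F) = -F/6 - A*F/6 (c(A, F) = -(F*A + F)/6 = -(A*F + F)/6 = -(F + A*F)/6 = -F/6 - A*F/6)
g(b, x) = -1 + x (g(b, x) = x - ⅙*3*(1 + 1) = x - ⅙*3*2 = x - 1 = -1 + x)
g(-3, 1)*43 = (-1 + 1)*43 = 0*43 = 0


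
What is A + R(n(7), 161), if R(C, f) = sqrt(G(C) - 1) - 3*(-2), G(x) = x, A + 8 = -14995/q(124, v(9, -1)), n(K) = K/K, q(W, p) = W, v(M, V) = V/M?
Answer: -15243/124 ≈ -122.93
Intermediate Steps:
n(K) = 1
A = -15987/124 (A = -8 - 14995/124 = -15987/124 ≈ -128.93)
R(C, f) = 6 + sqrt(-1 + C) (R(C, f) = sqrt(C - 1) - 3*(-2) = sqrt(-1 + C) + 6 = 6 + sqrt(-1 + C))
A + R(n(7), 161) = -15987/124 + (6 + sqrt(-1 + 1)) = -15987/124 + (6 + sqrt(0)) = -15987/124 + (6 + 0) = -15987/124 + 6 = -15243/124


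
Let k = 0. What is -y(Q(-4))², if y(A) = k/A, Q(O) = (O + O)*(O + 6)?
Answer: 0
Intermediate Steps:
Q(O) = 2*O*(6 + O) (Q(O) = (2*O)*(6 + O) = 2*O*(6 + O))
y(A) = 0 (y(A) = 0/A = 0)
-y(Q(-4))² = -1*0² = -1*0 = 0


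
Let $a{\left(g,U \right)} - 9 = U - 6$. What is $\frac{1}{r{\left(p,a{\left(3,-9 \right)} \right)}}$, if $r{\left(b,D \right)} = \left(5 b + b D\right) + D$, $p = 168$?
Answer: $- \frac{1}{174} \approx -0.0057471$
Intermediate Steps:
$a{\left(g,U \right)} = 3 + U$ ($a{\left(g,U \right)} = 9 + \left(U - 6\right) = 9 + \left(-6 + U\right) = 3 + U$)
$r{\left(b,D \right)} = D + 5 b + D b$ ($r{\left(b,D \right)} = \left(5 b + D b\right) + D = D + 5 b + D b$)
$\frac{1}{r{\left(p,a{\left(3,-9 \right)} \right)}} = \frac{1}{\left(3 - 9\right) + 5 \cdot 168 + \left(3 - 9\right) 168} = \frac{1}{-6 + 840 - 1008} = \frac{1}{-174} = - \frac{1}{174}$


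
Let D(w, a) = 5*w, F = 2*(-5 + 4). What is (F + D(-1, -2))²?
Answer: 49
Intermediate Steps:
F = -2 (F = 2*(-1) = -2)
(F + D(-1, -2))² = (-2 + 5*(-1))² = (-2 - 5)² = (-7)² = 49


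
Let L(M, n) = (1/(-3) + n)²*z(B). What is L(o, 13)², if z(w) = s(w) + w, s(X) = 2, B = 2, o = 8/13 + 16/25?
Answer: 33362176/81 ≈ 4.1188e+5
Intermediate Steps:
o = 408/325 (o = 8*(1/13) + 16*(1/25) = 8/13 + 16/25 = 408/325 ≈ 1.2554)
z(w) = 2 + w
L(M, n) = 4*(-⅓ + n)² (L(M, n) = (1/(-3) + n)²*(2 + 2) = (-⅓ + n)²*4 = 4*(-⅓ + n)²)
L(o, 13)² = (4*(-1 + 3*13)²/9)² = (4*(-1 + 39)²/9)² = ((4/9)*38²)² = ((4/9)*1444)² = (5776/9)² = 33362176/81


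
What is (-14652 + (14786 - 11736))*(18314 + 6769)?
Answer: -291012966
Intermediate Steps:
(-14652 + (14786 - 11736))*(18314 + 6769) = (-14652 + 3050)*25083 = -11602*25083 = -291012966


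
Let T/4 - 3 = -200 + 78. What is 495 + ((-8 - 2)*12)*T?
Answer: 57615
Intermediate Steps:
T = -476 (T = 12 + 4*(-200 + 78) = 12 + 4*(-122) = 12 - 488 = -476)
495 + ((-8 - 2)*12)*T = 495 + ((-8 - 2)*12)*(-476) = 495 - 10*12*(-476) = 495 - 120*(-476) = 495 + 57120 = 57615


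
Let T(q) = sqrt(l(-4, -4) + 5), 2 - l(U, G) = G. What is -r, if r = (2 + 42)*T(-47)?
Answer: -44*sqrt(11) ≈ -145.93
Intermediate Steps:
l(U, G) = 2 - G
T(q) = sqrt(11) (T(q) = sqrt((2 - 1*(-4)) + 5) = sqrt((2 + 4) + 5) = sqrt(6 + 5) = sqrt(11))
r = 44*sqrt(11) (r = (2 + 42)*sqrt(11) = 44*sqrt(11) ≈ 145.93)
-r = -44*sqrt(11)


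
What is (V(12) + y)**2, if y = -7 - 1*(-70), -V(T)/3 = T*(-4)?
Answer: 42849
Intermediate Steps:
V(T) = 12*T (V(T) = -3*T*(-4) = -(-12)*T = 12*T)
y = 63 (y = -7 + 70 = 63)
(V(12) + y)**2 = (12*12 + 63)**2 = (144 + 63)**2 = 207**2 = 42849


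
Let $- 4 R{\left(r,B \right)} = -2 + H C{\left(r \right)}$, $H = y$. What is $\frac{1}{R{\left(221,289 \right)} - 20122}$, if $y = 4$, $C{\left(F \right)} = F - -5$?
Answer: $- \frac{2}{40695} \approx -4.9146 \cdot 10^{-5}$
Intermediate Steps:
$C{\left(F \right)} = 5 + F$ ($C{\left(F \right)} = F + 5 = 5 + F$)
$H = 4$
$R{\left(r,B \right)} = - \frac{9}{2} - r$ ($R{\left(r,B \right)} = - \frac{-2 + 4 \left(5 + r\right)}{4} = - \frac{-2 + \left(20 + 4 r\right)}{4} = - \frac{18 + 4 r}{4} = - \frac{9}{2} - r$)
$\frac{1}{R{\left(221,289 \right)} - 20122} = \frac{1}{\left(- \frac{9}{2} - 221\right) - 20122} = \frac{1}{- \frac{451}{2} - 20122} = \frac{1}{- \frac{40695}{2}} = - \frac{2}{40695}$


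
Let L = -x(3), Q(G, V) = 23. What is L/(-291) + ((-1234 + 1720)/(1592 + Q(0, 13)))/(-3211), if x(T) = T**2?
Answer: 15510153/503019205 ≈ 0.030834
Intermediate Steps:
L = -9 (L = -1*3**2 = -1*9 = -9)
L/(-291) + ((-1234 + 1720)/(1592 + Q(0, 13)))/(-3211) = -9/(-291) + ((-1234 + 1720)/(1592 + 23))/(-3211) = -9*(-1/291) + (486/1615)*(-1/3211) = 3/97 + (486*(1/1615))*(-1/3211) = 3/97 + (486/1615)*(-1/3211) = 3/97 - 486/5185765 = 15510153/503019205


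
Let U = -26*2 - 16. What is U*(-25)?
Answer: 1700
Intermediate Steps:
U = -68 (U = -52 - 16 = -68)
U*(-25) = -68*(-25) = 1700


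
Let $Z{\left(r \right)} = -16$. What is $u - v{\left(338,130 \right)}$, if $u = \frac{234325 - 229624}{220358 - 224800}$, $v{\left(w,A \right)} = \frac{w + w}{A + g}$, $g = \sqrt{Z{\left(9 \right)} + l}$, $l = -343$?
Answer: $\frac{- 4701 \sqrt{359} + 3613922 i}{4442 \left(\sqrt{359} - 130 i\right)} \approx -6.1501 + 0.74213 i$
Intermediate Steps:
$g = i \sqrt{359}$ ($g = \sqrt{-16 - 343} = \sqrt{-359} = i \sqrt{359} \approx 18.947 i$)
$v{\left(w,A \right)} = \frac{2 w}{A + i \sqrt{359}}$ ($v{\left(w,A \right)} = \frac{w + w}{A + i \sqrt{359}} = \frac{2 w}{A + i \sqrt{359}}$)
$u = - \frac{4701}{4442}$ ($u = \frac{4701}{-4442} = 4701 \left(- \frac{1}{4442}\right) = - \frac{4701}{4442} \approx -1.0583$)
$u - v{\left(338,130 \right)} = - \frac{4701}{4442} - 2 \cdot 338 \frac{1}{130 + i \sqrt{359}} = - \frac{4701}{4442} - \frac{676}{130 + i \sqrt{359}}$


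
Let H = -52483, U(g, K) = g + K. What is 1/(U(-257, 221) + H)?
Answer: -1/52519 ≈ -1.9041e-5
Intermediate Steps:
U(g, K) = K + g
1/(U(-257, 221) + H) = 1/((221 - 257) - 52483) = 1/(-36 - 52483) = 1/(-52519) = -1/52519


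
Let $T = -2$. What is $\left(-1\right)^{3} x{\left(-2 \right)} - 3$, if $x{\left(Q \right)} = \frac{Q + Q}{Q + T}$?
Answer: $-4$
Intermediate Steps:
$x{\left(Q \right)} = \frac{2 Q}{-2 + Q}$ ($x{\left(Q \right)} = \frac{Q + Q}{Q - 2} = \frac{2 Q}{-2 + Q}$)
$\left(-1\right)^{3} x{\left(-2 \right)} - 3 = \left(-1\right)^{3} \cdot 2 \left(-2\right) \frac{1}{-2 - 2} - 3 = - \frac{2 \left(-2\right)}{-4} - 3 = - \frac{2 \left(-2\right) \left(-1\right)}{4} - 3 = \left(-1\right) 1 - 3 = -1 - 3 = -4$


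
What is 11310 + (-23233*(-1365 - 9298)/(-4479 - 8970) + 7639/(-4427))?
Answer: -423435891314/59538723 ≈ -7111.9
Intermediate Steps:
11310 + (-23233*(-1365 - 9298)/(-4479 - 8970) + 7639/(-4427)) = 11310 + (-23233/((-13449/(-10663))) + 7639*(-1/4427)) = 11310 + (-23233/((-13449*(-1/10663))) - 7639/4427) = 11310 + (-23233/13449/10663 - 7639/4427) = 11310 + (-23233*10663/13449 - 7639/4427) = 11310 + (-247733479/13449 - 7639/4427) = 11310 - 1096818848444/59538723 = -423435891314/59538723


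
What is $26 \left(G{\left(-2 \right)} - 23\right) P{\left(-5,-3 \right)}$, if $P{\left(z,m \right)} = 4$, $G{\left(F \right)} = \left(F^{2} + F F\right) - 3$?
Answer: $-1872$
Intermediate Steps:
$G{\left(F \right)} = -3 + 2 F^{2}$ ($G{\left(F \right)} = \left(F^{2} + F^{2}\right) - 3 = 2 F^{2} - 3 = -3 + 2 F^{2}$)
$26 \left(G{\left(-2 \right)} - 23\right) P{\left(-5,-3 \right)} = 26 \left(\left(-3 + 2 \left(-2\right)^{2}\right) - 23\right) 4 = 26 \left(\left(-3 + 2 \cdot 4\right) - 23\right) 4 = 26 \left(\left(-3 + 8\right) - 23\right) 4 = 26 \left(5 - 23\right) 4 = 26 \left(-18\right) 4 = \left(-468\right) 4 = -1872$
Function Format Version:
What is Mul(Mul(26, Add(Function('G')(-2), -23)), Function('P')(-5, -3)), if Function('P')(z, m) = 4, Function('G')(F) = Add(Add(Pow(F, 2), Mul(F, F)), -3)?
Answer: -1872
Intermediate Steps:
Function('G')(F) = Add(-3, Mul(2, Pow(F, 2))) (Function('G')(F) = Add(Add(Pow(F, 2), Pow(F, 2)), -3) = Add(Mul(2, Pow(F, 2)), -3) = Add(-3, Mul(2, Pow(F, 2))))
Mul(Mul(26, Add(Function('G')(-2), -23)), Function('P')(-5, -3)) = Mul(Mul(26, Add(Add(-3, Mul(2, Pow(-2, 2))), -23)), 4) = Mul(Mul(26, Add(Add(-3, Mul(2, 4)), -23)), 4) = Mul(Mul(26, Add(Add(-3, 8), -23)), 4) = Mul(Mul(26, Add(5, -23)), 4) = Mul(Mul(26, -18), 4) = Mul(-468, 4) = -1872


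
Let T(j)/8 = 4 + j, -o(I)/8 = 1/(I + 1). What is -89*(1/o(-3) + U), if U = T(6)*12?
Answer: -341849/4 ≈ -85462.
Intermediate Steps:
o(I) = -8/(1 + I) (o(I) = -8/(I + 1) = -8/(1 + I))
T(j) = 32 + 8*j (T(j) = 8*(4 + j) = 32 + 8*j)
U = 960 (U = (32 + 8*6)*12 = (32 + 48)*12 = 80*12 = 960)
-89*(1/o(-3) + U) = -89*(1/(-8/(1 - 3)) + 960) = -89*(1/(-8/(-2)) + 960) = -89*(1/(-8*(-1/2)) + 960) = -89*(1/4 + 960) = -89*3841/4 = -341849/4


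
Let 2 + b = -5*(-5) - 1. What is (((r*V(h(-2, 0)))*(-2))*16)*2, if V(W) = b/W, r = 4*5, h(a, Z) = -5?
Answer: 5632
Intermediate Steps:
b = 22 (b = -2 + (-5*(-5) - 1) = -2 + (25 - 1) = -2 + 24 = 22)
r = 20
V(W) = 22/W
(((r*V(h(-2, 0)))*(-2))*16)*2 = (((20*(22/(-5)))*(-2))*16)*2 = (((20*(22*(-⅕)))*(-2))*16)*2 = (((20*(-22/5))*(-2))*16)*2 = (-88*(-2)*16)*2 = (176*16)*2 = 2816*2 = 5632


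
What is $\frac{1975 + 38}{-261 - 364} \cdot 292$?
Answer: $- \frac{587796}{625} \approx -940.47$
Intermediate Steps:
$\frac{1975 + 38}{-261 - 364} \cdot 292 = \frac{2013}{-625} \cdot 292 = 2013 \left(- \frac{1}{625}\right) 292 = \left(- \frac{2013}{625}\right) 292 = - \frac{587796}{625}$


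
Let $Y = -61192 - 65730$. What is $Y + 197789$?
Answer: $70867$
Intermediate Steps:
$Y = -126922$ ($Y = -61192 - 65730 = -126922$)
$Y + 197789 = -126922 + 197789 = 70867$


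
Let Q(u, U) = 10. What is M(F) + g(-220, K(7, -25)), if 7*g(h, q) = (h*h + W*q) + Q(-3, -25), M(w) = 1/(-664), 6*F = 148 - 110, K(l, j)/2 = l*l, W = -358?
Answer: 8848457/4648 ≈ 1903.7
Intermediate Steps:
K(l, j) = 2*l² (K(l, j) = 2*(l*l) = 2*l²)
F = 19/3 (F = (148 - 110)/6 = (⅙)*38 = 19/3 ≈ 6.3333)
M(w) = -1/664
g(h, q) = 10/7 - 358*q/7 + h²/7 (g(h, q) = ((h*h - 358*q) + 10)/7 = ((h² - 358*q) + 10)/7 = (10 + h² - 358*q)/7 = 10/7 - 358*q/7 + h²/7)
M(F) + g(-220, K(7, -25)) = -1/664 + (10/7 - 716*7²/7 + (⅐)*(-220)²) = -1/664 + (10/7 - 716*49/7 + (⅐)*48400) = -1/664 + (10/7 - 358/7*98 + 48400/7) = -1/664 + (10/7 - 5012 + 48400/7) = -1/664 + 13326/7 = 8848457/4648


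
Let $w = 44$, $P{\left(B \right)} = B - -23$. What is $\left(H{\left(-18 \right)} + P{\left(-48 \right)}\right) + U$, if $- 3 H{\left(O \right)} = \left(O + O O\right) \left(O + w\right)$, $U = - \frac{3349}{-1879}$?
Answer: $- \frac{5026734}{1879} \approx -2675.2$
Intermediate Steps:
$P{\left(B \right)} = 23 + B$ ($P{\left(B \right)} = B + 23 = 23 + B$)
$U = \frac{3349}{1879}$ ($U = \left(-3349\right) \left(- \frac{1}{1879}\right) = \frac{3349}{1879} \approx 1.7823$)
$H{\left(O \right)} = - \frac{\left(44 + O\right) \left(O + O^{2}\right)}{3}$ ($H{\left(O \right)} = - \frac{\left(O + O O\right) \left(O + 44\right)}{3} = - \frac{\left(O + O^{2}\right) \left(44 + O\right)}{3} = - \frac{\left(44 + O\right) \left(O + O^{2}\right)}{3}$)
$\left(H{\left(-18 \right)} + P{\left(-48 \right)}\right) + U = \left(\left(- \frac{1}{3}\right) \left(-18\right) \left(44 + \left(-18\right)^{2} + 45 \left(-18\right)\right) + \left(23 - 48\right)\right) + \frac{3349}{1879} = \left(\left(- \frac{1}{3}\right) \left(-18\right) \left(44 + 324 - 810\right) - 25\right) + \frac{3349}{1879} = \left(\left(- \frac{1}{3}\right) \left(-18\right) \left(-442\right) - 25\right) + \frac{3349}{1879} = \left(-2652 - 25\right) + \frac{3349}{1879} = -2677 + \frac{3349}{1879} = - \frac{5026734}{1879}$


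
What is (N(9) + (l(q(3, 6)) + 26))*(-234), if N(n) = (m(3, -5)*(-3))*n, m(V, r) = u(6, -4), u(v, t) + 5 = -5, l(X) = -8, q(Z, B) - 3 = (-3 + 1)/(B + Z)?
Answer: -67392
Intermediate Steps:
q(Z, B) = 3 - 2/(B + Z) (q(Z, B) = 3 + (-3 + 1)/(B + Z) = 3 - 2/(B + Z))
u(v, t) = -10 (u(v, t) = -5 - 5 = -10)
m(V, r) = -10
N(n) = 30*n (N(n) = (-10*(-3))*n = 30*n)
(N(9) + (l(q(3, 6)) + 26))*(-234) = (30*9 + (-8 + 26))*(-234) = (270 + 18)*(-234) = 288*(-234) = -67392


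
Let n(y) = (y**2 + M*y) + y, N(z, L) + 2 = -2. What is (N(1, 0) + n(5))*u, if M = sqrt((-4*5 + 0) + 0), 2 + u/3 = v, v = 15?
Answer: 1014 + 390*I*sqrt(5) ≈ 1014.0 + 872.07*I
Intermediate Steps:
N(z, L) = -4 (N(z, L) = -2 - 2 = -4)
u = 39 (u = -6 + 3*15 = -6 + 45 = 39)
M = 2*I*sqrt(5) (M = sqrt((-20 + 0) + 0) = sqrt(-20 + 0) = sqrt(-20) = 2*I*sqrt(5) ≈ 4.4721*I)
n(y) = y + y**2 + 2*I*y*sqrt(5) (n(y) = (y**2 + (2*I*sqrt(5))*y) + y = (y**2 + 2*I*y*sqrt(5)) + y = y + y**2 + 2*I*y*sqrt(5))
(N(1, 0) + n(5))*u = (-4 + 5*(1 + 5 + 2*I*sqrt(5)))*39 = (-4 + 5*(6 + 2*I*sqrt(5)))*39 = (-4 + (30 + 10*I*sqrt(5)))*39 = (26 + 10*I*sqrt(5))*39 = 1014 + 390*I*sqrt(5)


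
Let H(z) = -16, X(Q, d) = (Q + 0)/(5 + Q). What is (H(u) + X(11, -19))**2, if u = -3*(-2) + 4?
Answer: 60025/256 ≈ 234.47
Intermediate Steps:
X(Q, d) = Q/(5 + Q)
u = 10 (u = 6 + 4 = 10)
(H(u) + X(11, -19))**2 = (-16 + 11/(5 + 11))**2 = (-16 + 11/16)**2 = (-245/16)**2 = 60025/256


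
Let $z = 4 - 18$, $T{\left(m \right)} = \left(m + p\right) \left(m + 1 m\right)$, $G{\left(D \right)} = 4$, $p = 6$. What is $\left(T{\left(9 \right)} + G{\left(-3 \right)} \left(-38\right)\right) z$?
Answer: $-1652$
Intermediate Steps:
$T{\left(m \right)} = 2 m \left(6 + m\right)$ ($T{\left(m \right)} = \left(m + 6\right) \left(m + 1 m\right) = \left(6 + m\right) \left(m + m\right) = \left(6 + m\right) 2 m = 2 m \left(6 + m\right)$)
$z = -14$ ($z = 4 - 18 = -14$)
$\left(T{\left(9 \right)} + G{\left(-3 \right)} \left(-38\right)\right) z = \left(2 \cdot 9 \left(6 + 9\right) + 4 \left(-38\right)\right) \left(-14\right) = \left(2 \cdot 9 \cdot 15 - 152\right) \left(-14\right) = \left(270 - 152\right) \left(-14\right) = 118 \left(-14\right) = -1652$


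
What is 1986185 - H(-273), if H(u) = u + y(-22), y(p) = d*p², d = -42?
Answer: 2006786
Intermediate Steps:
y(p) = -42*p²
H(u) = -20328 + u (H(u) = u - 42*(-22)² = u - 42*484 = u - 20328 = -20328 + u)
1986185 - H(-273) = 1986185 - (-20328 - 273) = 1986185 - 1*(-20601) = 1986185 + 20601 = 2006786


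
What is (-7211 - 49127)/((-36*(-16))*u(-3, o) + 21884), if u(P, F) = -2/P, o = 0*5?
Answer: -28169/11134 ≈ -2.5300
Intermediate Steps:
o = 0
(-7211 - 49127)/((-36*(-16))*u(-3, o) + 21884) = (-7211 - 49127)/((-36*(-16))*(-2/(-3)) + 21884) = -56338/(576*(-2*(-⅓)) + 21884) = -56338/(576*(⅔) + 21884) = -56338/(384 + 21884) = -56338/22268 = -56338*1/22268 = -28169/11134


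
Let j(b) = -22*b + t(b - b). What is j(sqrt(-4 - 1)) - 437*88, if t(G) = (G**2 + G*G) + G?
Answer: -38456 - 22*I*sqrt(5) ≈ -38456.0 - 49.193*I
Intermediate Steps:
t(G) = G + 2*G**2 (t(G) = (G**2 + G**2) + G = 2*G**2 + G = G + 2*G**2)
j(b) = -22*b (j(b) = -22*b + (b - b)*(1 + 2*(b - b)) = -22*b + 0*(1 + 2*0) = -22*b + 0*(1 + 0) = -22*b + 0*1 = -22*b + 0 = -22*b)
j(sqrt(-4 - 1)) - 437*88 = -22*sqrt(-4 - 1) - 437*88 = -22*I*sqrt(5) - 38456 = -38456 - 22*I*sqrt(5)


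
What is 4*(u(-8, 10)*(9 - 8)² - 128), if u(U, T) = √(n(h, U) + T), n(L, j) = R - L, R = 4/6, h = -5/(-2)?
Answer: -512 + 14*√6/3 ≈ -500.57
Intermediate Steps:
h = 5/2 (h = -5*(-½) = 5/2 ≈ 2.5000)
R = ⅔ (R = 4*(⅙) = ⅔ ≈ 0.66667)
n(L, j) = ⅔ - L
u(U, T) = √(-11/6 + T) (u(U, T) = √((⅔ - 1*5/2) + T) = √((⅔ - 5/2) + T) = √(-11/6 + T))
4*(u(-8, 10)*(9 - 8)² - 128) = 4*((√(-66 + 36*10)/6)*(9 - 8)² - 128) = 4*((√(-66 + 360)/6)*1² - 128) = 4*((√294/6)*1 - 128) = 4*(((7*√6)/6)*1 - 128) = 4*((7*√6/6)*1 - 128) = 4*(7*√6/6 - 128) = 4*(-128 + 7*√6/6) = -512 + 14*√6/3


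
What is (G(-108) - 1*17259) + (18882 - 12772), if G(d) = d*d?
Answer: 515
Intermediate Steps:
G(d) = d**2
(G(-108) - 1*17259) + (18882 - 12772) = ((-108)**2 - 1*17259) + (18882 - 12772) = (11664 - 17259) + 6110 = -5595 + 6110 = 515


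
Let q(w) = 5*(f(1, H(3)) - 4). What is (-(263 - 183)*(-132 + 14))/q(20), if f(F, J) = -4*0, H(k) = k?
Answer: -472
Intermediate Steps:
f(F, J) = 0
q(w) = -20 (q(w) = 5*(0 - 4) = 5*(-4) = -20)
(-(263 - 183)*(-132 + 14))/q(20) = -(263 - 183)*(-132 + 14)/(-20) = -80*(-118)*(-1/20) = -1*(-9440)*(-1/20) = 9440*(-1/20) = -472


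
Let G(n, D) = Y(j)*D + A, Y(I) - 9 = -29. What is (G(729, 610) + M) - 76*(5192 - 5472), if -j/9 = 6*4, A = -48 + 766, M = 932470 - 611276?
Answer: 330992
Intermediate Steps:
M = 321194
A = 718
j = -216 (j = -54*4 = -9*24 = -216)
Y(I) = -20 (Y(I) = 9 - 29 = -20)
G(n, D) = 718 - 20*D (G(n, D) = -20*D + 718 = 718 - 20*D)
(G(729, 610) + M) - 76*(5192 - 5472) = ((718 - 20*610) + 321194) - 76*(5192 - 5472) = ((718 - 12200) + 321194) - 76*(-280) = (-11482 + 321194) + 21280 = 309712 + 21280 = 330992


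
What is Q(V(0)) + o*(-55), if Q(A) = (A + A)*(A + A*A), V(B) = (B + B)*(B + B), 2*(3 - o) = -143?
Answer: -8195/2 ≈ -4097.5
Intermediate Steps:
o = 149/2 (o = 3 - ½*(-143) = 3 + 143/2 = 149/2 ≈ 74.500)
V(B) = 4*B² (V(B) = (2*B)*(2*B) = 4*B²)
Q(A) = 2*A*(A + A²) (Q(A) = (2*A)*(A + A²) = 2*A*(A + A²))
Q(V(0)) + o*(-55) = 2*(4*0²)²*(1 + 4*0²) + (149/2)*(-55) = 2*(4*0)²*(1 + 4*0) - 8195/2 = 2*0²*(1 + 0) - 8195/2 = 2*0*1 - 8195/2 = 0 - 8195/2 = -8195/2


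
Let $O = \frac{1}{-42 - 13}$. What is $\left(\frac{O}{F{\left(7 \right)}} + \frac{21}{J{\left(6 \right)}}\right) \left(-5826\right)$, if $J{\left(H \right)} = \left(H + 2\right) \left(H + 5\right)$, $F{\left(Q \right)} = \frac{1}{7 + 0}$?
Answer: $- \frac{142737}{220} \approx -648.8$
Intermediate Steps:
$F{\left(Q \right)} = \frac{1}{7}$
$J{\left(H \right)} = \left(2 + H\right) \left(5 + H\right)$
$O = - \frac{1}{55}$ ($O = \frac{1}{-55} = - \frac{1}{55} \approx -0.018182$)
$\left(\frac{O}{F{\left(7 \right)}} + \frac{21}{J{\left(6 \right)}}\right) \left(-5826\right) = \left(- \frac{\frac{1}{\frac{1}{7}}}{55} + \frac{21}{10 + 6^{2} + 7 \cdot 6}\right) \left(-5826\right) = \left(\left(- \frac{1}{55}\right) 7 + \frac{21}{10 + 36 + 42}\right) \left(-5826\right) = \left(- \frac{7}{55} + \frac{21}{88}\right) \left(-5826\right) = \frac{49}{440} \left(-5826\right) = - \frac{142737}{220}$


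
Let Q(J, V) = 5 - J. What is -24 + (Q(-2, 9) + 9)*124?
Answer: 1960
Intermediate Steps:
-24 + (Q(-2, 9) + 9)*124 = -24 + ((5 - 1*(-2)) + 9)*124 = -24 + ((5 + 2) + 9)*124 = -24 + (7 + 9)*124 = -24 + 16*124 = -24 + 1984 = 1960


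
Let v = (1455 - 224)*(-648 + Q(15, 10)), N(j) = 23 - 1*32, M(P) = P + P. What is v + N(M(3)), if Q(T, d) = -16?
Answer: -817393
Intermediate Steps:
M(P) = 2*P
N(j) = -9 (N(j) = 23 - 32 = -9)
v = -817384 (v = (1455 - 224)*(-648 - 16) = 1231*(-664) = -817384)
v + N(M(3)) = -817384 - 9 = -817393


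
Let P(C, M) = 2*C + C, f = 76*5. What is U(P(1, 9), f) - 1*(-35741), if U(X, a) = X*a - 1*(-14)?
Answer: 36895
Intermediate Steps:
f = 380
P(C, M) = 3*C
U(X, a) = 14 + X*a (U(X, a) = X*a + 14 = 14 + X*a)
U(P(1, 9), f) - 1*(-35741) = (14 + (3*1)*380) - 1*(-35741) = (14 + 3*380) + 35741 = (14 + 1140) + 35741 = 1154 + 35741 = 36895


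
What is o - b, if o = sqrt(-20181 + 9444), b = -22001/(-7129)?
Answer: -22001/7129 + 3*I*sqrt(1193) ≈ -3.0861 + 103.62*I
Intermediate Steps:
b = 22001/7129 (b = -22001*(-1/7129) = 22001/7129 ≈ 3.0861)
o = 3*I*sqrt(1193) (o = sqrt(-10737) = 3*I*sqrt(1193) ≈ 103.62*I)
o - b = 3*I*sqrt(1193) - 1*22001/7129 = 3*I*sqrt(1193) - 22001/7129 = -22001/7129 + 3*I*sqrt(1193)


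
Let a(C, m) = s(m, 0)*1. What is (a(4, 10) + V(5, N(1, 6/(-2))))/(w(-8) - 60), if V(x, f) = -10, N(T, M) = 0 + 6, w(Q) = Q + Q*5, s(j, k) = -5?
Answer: 5/36 ≈ 0.13889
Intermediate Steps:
w(Q) = 6*Q (w(Q) = Q + 5*Q = 6*Q)
N(T, M) = 6
a(C, m) = -5 (a(C, m) = -5*1 = -5)
(a(4, 10) + V(5, N(1, 6/(-2))))/(w(-8) - 60) = (-5 - 10)/(6*(-8) - 60) = -15/(-48 - 60) = -15/(-108) = -1/108*(-15) = 5/36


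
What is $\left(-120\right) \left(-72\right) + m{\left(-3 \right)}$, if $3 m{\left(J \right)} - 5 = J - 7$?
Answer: $\frac{25915}{3} \approx 8638.3$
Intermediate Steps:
$m{\left(J \right)} = - \frac{2}{3} + \frac{J}{3}$ ($m{\left(J \right)} = \frac{5}{3} + \frac{J - 7}{3} = \frac{5}{3} + \frac{-7 + J}{3} = \frac{5}{3} + \left(- \frac{7}{3} + \frac{J}{3}\right) = - \frac{2}{3} + \frac{J}{3}$)
$\left(-120\right) \left(-72\right) + m{\left(-3 \right)} = \left(-120\right) \left(-72\right) + \left(- \frac{2}{3} + \frac{1}{3} \left(-3\right)\right) = 8640 - \frac{5}{3} = \frac{25915}{3}$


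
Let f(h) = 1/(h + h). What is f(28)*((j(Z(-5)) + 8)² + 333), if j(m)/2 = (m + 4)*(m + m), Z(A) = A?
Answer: 1117/56 ≈ 19.946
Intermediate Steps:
j(m) = 4*m*(4 + m) (j(m) = 2*((m + 4)*(m + m)) = 2*((4 + m)*(2*m)) = 2*(2*m*(4 + m)) = 4*m*(4 + m))
f(h) = 1/(2*h)
f(28)*((j(Z(-5)) + 8)² + 333) = ((½)/28)*((4*(-5)*(4 - 5) + 8)² + 333) = ((½)*(1/28))*((4*(-5)*(-1) + 8)² + 333) = ((20 + 8)² + 333)/56 = (28² + 333)/56 = (784 + 333)/56 = (1/56)*1117 = 1117/56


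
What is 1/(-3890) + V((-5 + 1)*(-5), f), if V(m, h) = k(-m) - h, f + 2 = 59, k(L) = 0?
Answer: -221731/3890 ≈ -57.000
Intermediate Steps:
f = 57 (f = -2 + 59 = 57)
V(m, h) = -h (V(m, h) = 0 - h = -h)
1/(-3890) + V((-5 + 1)*(-5), f) = 1/(-3890) - 1*57 = -1/3890 - 57 = -221731/3890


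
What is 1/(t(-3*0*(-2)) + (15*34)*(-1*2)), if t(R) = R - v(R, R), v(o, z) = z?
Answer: -1/1020 ≈ -0.00098039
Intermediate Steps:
t(R) = 0 (t(R) = R - R = 0)
1/(t(-3*0*(-2)) + (15*34)*(-1*2)) = 1/(0 + (15*34)*(-1*2)) = 1/(0 + 510*(-2)) = 1/(0 - 1020) = 1/(-1020) = -1/1020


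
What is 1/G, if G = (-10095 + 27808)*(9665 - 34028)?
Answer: -1/431541819 ≈ -2.3173e-9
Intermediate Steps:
G = -431541819 (G = 17713*(-24363) = -431541819)
1/G = 1/(-431541819) = -1/431541819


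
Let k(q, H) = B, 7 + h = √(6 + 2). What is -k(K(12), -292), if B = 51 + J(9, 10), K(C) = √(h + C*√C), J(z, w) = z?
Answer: -60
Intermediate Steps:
h = -7 + 2*√2 (h = -7 + √(6 + 2) = -7 + √8 = -7 + 2*√2 ≈ -4.1716)
K(C) = √(-7 + C^(3/2) + 2*√2) (K(C) = √((-7 + 2*√2) + C*√C) = √((-7 + 2*√2) + C^(3/2)) = √(-7 + C^(3/2) + 2*√2))
B = 60 (B = 51 + 9 = 60)
k(q, H) = 60
-k(K(12), -292) = -1*60 = -60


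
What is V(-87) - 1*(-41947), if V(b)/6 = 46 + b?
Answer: 41701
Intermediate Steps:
V(b) = 276 + 6*b (V(b) = 6*(46 + b) = 276 + 6*b)
V(-87) - 1*(-41947) = (276 + 6*(-87)) - 1*(-41947) = (276 - 522) + 41947 = -246 + 41947 = 41701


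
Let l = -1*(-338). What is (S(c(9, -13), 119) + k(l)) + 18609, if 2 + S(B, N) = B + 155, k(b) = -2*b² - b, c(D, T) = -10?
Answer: -210074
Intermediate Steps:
l = 338
k(b) = -b - 2*b²
S(B, N) = 153 + B (S(B, N) = -2 + (B + 155) = -2 + (155 + B) = 153 + B)
(S(c(9, -13), 119) + k(l)) + 18609 = ((153 - 10) - 1*338*(1 + 2*338)) + 18609 = (143 - 1*338*(1 + 676)) + 18609 = (143 - 1*338*677) + 18609 = (143 - 228826) + 18609 = -228683 + 18609 = -210074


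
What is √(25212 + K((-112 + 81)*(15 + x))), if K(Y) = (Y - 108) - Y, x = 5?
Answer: 4*√1569 ≈ 158.44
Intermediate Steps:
K(Y) = -108 (K(Y) = (-108 + Y) - Y = -108)
√(25212 + K((-112 + 81)*(15 + x))) = √(25212 - 108) = √25104 = 4*√1569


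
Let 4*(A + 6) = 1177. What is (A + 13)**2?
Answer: 1452025/16 ≈ 90752.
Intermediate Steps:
A = 1153/4 (A = -6 + (1/4)*1177 = -6 + 1177/4 = 1153/4 ≈ 288.25)
(A + 13)**2 = (1153/4 + 13)**2 = (1205/4)**2 = 1452025/16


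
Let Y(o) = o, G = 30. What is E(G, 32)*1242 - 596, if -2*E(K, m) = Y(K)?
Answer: -19226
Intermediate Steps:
E(K, m) = -K/2
E(G, 32)*1242 - 596 = -1/2*30*1242 - 596 = -15*1242 - 596 = -18630 - 596 = -19226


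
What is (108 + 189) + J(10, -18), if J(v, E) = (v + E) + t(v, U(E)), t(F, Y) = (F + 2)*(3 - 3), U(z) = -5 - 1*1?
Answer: 289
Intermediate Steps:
U(z) = -6 (U(z) = -5 - 1 = -6)
t(F, Y) = 0 (t(F, Y) = (2 + F)*0 = 0)
J(v, E) = E + v (J(v, E) = (v + E) + 0 = (E + v) + 0 = E + v)
(108 + 189) + J(10, -18) = (108 + 189) + (-18 + 10) = 297 - 8 = 289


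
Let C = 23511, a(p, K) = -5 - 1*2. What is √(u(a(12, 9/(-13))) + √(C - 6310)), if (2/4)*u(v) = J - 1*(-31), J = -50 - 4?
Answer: √(-46 + √17201) ≈ 9.2278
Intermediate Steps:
a(p, K) = -7 (a(p, K) = -5 - 2 = -7)
J = -54
u(v) = -46 (u(v) = 2*(-54 - 1*(-31)) = 2*(-54 + 31) = 2*(-23) = -46)
√(u(a(12, 9/(-13))) + √(C - 6310)) = √(-46 + √(23511 - 6310)) = √(-46 + √17201)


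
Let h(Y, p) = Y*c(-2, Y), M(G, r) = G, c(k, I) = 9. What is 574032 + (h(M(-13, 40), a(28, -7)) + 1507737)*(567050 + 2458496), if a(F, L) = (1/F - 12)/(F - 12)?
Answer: 4561374234552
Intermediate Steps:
a(F, L) = (-12 + 1/F)/(-12 + F)
h(Y, p) = 9*Y (h(Y, p) = Y*9 = 9*Y)
574032 + (h(M(-13, 40), a(28, -7)) + 1507737)*(567050 + 2458496) = 574032 + (9*(-13) + 1507737)*(567050 + 2458496) = 574032 + (-117 + 1507737)*3025546 = 574032 + 1507620*3025546 = 574032 + 4561373660520 = 4561374234552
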